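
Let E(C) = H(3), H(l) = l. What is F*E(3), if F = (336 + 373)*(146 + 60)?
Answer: 438162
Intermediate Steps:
E(C) = 3
F = 146054 (F = 709*206 = 146054)
F*E(3) = 146054*3 = 438162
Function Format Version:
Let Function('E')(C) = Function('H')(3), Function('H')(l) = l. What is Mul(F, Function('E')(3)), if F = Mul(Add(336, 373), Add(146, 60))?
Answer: 438162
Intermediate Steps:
Function('E')(C) = 3
F = 146054 (F = Mul(709, 206) = 146054)
Mul(F, Function('E')(3)) = Mul(146054, 3) = 438162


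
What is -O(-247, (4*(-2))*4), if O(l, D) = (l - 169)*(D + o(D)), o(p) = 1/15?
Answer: -199264/15 ≈ -13284.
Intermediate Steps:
o(p) = 1/15
O(l, D) = (-169 + l)*(1/15 + D) (O(l, D) = (l - 169)*(D + 1/15) = (-169 + l)*(1/15 + D))
-O(-247, (4*(-2))*4) = -(-169/15 - 169*4*(-2)*4 + (1/15)*(-247) + ((4*(-2))*4)*(-247)) = -(-169/15 - (-1352)*4 - 247/15 - 8*4*(-247)) = -(-169/15 - 169*(-32) - 247/15 - 32*(-247)) = -(-169/15 + 5408 - 247/15 + 7904) = -1*199264/15 = -199264/15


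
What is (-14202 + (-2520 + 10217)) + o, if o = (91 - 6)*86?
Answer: 805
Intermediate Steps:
o = 7310 (o = 85*86 = 7310)
(-14202 + (-2520 + 10217)) + o = (-14202 + (-2520 + 10217)) + 7310 = (-14202 + 7697) + 7310 = -6505 + 7310 = 805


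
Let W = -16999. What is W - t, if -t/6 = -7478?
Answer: -61867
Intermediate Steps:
t = 44868 (t = -6*(-7478) = 44868)
W - t = -16999 - 1*44868 = -16999 - 44868 = -61867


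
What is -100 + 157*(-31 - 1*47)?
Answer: -12346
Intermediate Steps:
-100 + 157*(-31 - 1*47) = -100 + 157*(-31 - 47) = -100 + 157*(-78) = -100 - 12246 = -12346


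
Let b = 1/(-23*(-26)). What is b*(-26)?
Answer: -1/23 ≈ -0.043478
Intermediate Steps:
b = 1/598 (b = -1/23*(-1/26) = 1/598 ≈ 0.0016722)
b*(-26) = (1/598)*(-26) = -1/23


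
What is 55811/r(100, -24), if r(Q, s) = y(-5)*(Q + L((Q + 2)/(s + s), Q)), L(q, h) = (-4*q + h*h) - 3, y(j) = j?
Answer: -111622/101055 ≈ -1.1046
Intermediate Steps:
L(q, h) = -3 + h² - 4*q (L(q, h) = (-4*q + h²) - 3 = (h² - 4*q) - 3 = -3 + h² - 4*q)
r(Q, s) = 15 - 5*Q - 5*Q² + 10*(2 + Q)/s (r(Q, s) = -5*(Q + (-3 + Q² - 4*(Q + 2)/(s + s))) = -5*(Q + (-3 + Q² - 4*(2 + Q)/(2*s))) = -5*(Q + (-3 + Q² - 4*(2 + Q)*1/(2*s))) = -5*(Q + (-3 + Q² - 2*(2 + Q)/s)) = -5*(-3 + Q + Q² - 2*(2 + Q)/s) = 15 - 5*Q - 5*Q² + 10*(2 + Q)/s)
55811/r(100, -24) = 55811/((5*(4 + 2*100 - 24*(3 - 1*100 - 1*100²))/(-24))) = 55811/((5*(-1/24)*(4 + 200 - 24*(3 - 100 - 1*10000)))) = 55811/((5*(-1/24)*(4 + 200 - 24*(3 - 100 - 10000)))) = 55811/((5*(-1/24)*(4 + 200 - 24*(-10097)))) = 55811/((5*(-1/24)*(4 + 200 + 242328))) = 55811/((5*(-1/24)*242532)) = 55811/(-101055/2) = 55811*(-2/101055) = -111622/101055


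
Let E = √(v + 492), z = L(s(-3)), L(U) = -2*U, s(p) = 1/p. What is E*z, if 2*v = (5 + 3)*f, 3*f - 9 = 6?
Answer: 32*√2/3 ≈ 15.085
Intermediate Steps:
f = 5 (f = 3 + (⅓)*6 = 3 + 2 = 5)
v = 20 (v = ((5 + 3)*5)/2 = (8*5)/2 = (½)*40 = 20)
z = ⅔ (z = -2/(-3) = -2*(-⅓) = ⅔ ≈ 0.66667)
E = 16*√2 (E = √(20 + 492) = √512 = 16*√2 ≈ 22.627)
E*z = (16*√2)*(⅔) = 32*√2/3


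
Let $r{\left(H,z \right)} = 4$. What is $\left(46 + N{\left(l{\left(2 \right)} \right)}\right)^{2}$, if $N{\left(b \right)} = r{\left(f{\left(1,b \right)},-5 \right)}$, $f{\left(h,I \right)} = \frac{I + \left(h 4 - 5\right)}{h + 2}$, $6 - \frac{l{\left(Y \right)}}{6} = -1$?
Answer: $2500$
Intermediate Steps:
$l{\left(Y \right)} = 42$ ($l{\left(Y \right)} = 36 - -6 = 36 + 6 = 42$)
$f{\left(h,I \right)} = \frac{-5 + I + 4 h}{2 + h}$ ($f{\left(h,I \right)} = \frac{I + \left(4 h - 5\right)}{2 + h} = \frac{I + \left(-5 + 4 h\right)}{2 + h} = \frac{-5 + I + 4 h}{2 + h}$)
$N{\left(b \right)} = 4$
$\left(46 + N{\left(l{\left(2 \right)} \right)}\right)^{2} = \left(46 + 4\right)^{2} = 50^{2} = 2500$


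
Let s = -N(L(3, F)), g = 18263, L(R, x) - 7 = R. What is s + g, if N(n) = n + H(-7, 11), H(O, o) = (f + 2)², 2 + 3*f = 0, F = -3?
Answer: 164261/9 ≈ 18251.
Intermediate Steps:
f = -⅔ (f = -⅔ + (⅓)*0 = -⅔ + 0 = -⅔ ≈ -0.66667)
H(O, o) = 16/9 (H(O, o) = (-⅔ + 2)² = (4/3)² = 16/9)
L(R, x) = 7 + R
N(n) = 16/9 + n (N(n) = n + 16/9 = 16/9 + n)
s = -106/9 (s = -(16/9 + (7 + 3)) = -(16/9 + 10) = -1*106/9 = -106/9 ≈ -11.778)
s + g = -106/9 + 18263 = 164261/9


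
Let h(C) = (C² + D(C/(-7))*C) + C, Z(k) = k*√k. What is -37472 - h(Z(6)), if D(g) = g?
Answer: -263600/7 - 6*√6 ≈ -37672.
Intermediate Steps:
Z(k) = k^(3/2)
h(C) = C + 6*C²/7 (h(C) = (C² + (C/(-7))*C) + C = (C² + (C*(-⅐))*C) + C = (C² + (-C/7)*C) + C = (C² - C²/7) + C = 6*C²/7 + C = C + 6*C²/7)
-37472 - h(Z(6)) = -37472 - 6^(3/2)*(7 + 6*6^(3/2))/7 = -37472 - 6*√6*(7 + 6*(6*√6))/7 = -37472 - 6*√6*(7 + 36*√6)/7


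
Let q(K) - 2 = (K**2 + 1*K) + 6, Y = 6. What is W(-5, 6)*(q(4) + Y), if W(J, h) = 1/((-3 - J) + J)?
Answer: -34/3 ≈ -11.333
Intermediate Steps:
W(J, h) = -1/3 (W(J, h) = 1/(-3) = -1/3)
q(K) = 8 + K + K**2 (q(K) = 2 + ((K**2 + 1*K) + 6) = 2 + ((K**2 + K) + 6) = 2 + ((K + K**2) + 6) = 2 + (6 + K + K**2) = 8 + K + K**2)
W(-5, 6)*(q(4) + Y) = -((8 + 4 + 4**2) + 6)/3 = -((8 + 4 + 16) + 6)/3 = -(28 + 6)/3 = -1/3*34 = -34/3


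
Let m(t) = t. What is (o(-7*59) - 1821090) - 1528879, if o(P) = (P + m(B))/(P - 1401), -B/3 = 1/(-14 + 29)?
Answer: -15192108382/4535 ≈ -3.3500e+6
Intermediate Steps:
B = -1/5 (B = -3/(-14 + 29) = -3/15 = -3*1/15 = -1/5 ≈ -0.20000)
o(P) = (-1/5 + P)/(-1401 + P) (o(P) = (P - 1/5)/(P - 1401) = (-1/5 + P)/(-1401 + P))
(o(-7*59) - 1821090) - 1528879 = ((-1/5 - 7*59)/(-1401 - 7*59) - 1821090) - 1528879 = ((-1/5 - 413)/(-1401 - 413) - 1821090) - 1528879 = (-2066/5/(-1814) - 1821090) - 1528879 = (-1/1814*(-2066/5) - 1821090) - 1528879 = (1033/4535 - 1821090) - 1528879 = -8258642117/4535 - 1528879 = -15192108382/4535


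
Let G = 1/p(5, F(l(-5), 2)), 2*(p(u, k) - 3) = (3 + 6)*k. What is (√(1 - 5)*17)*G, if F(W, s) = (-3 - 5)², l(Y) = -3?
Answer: 34*I/291 ≈ 0.11684*I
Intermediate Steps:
F(W, s) = 64 (F(W, s) = (-8)² = 64)
p(u, k) = 3 + 9*k/2 (p(u, k) = 3 + ((3 + 6)*k)/2 = 3 + (9*k)/2 = 3 + 9*k/2)
G = 1/291 (G = 1/(3 + (9/2)*64) = 1/(3 + 288) = 1/291 ≈ 0.0034364)
(√(1 - 5)*17)*G = (√(1 - 5)*17)*(1/291) = (√(-4)*17)*(1/291) = ((2*I)*17)*(1/291) = (34*I)*(1/291) = 34*I/291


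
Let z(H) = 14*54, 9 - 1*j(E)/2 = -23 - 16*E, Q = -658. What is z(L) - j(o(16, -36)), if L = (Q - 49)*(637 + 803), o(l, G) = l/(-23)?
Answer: 16428/23 ≈ 714.26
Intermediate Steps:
o(l, G) = -l/23 (o(l, G) = l*(-1/23) = -l/23)
j(E) = 64 + 32*E (j(E) = 18 - 2*(-23 - 16*E) = 18 + (46 + 32*E) = 64 + 32*E)
L = -1018080 (L = (-658 - 49)*(637 + 803) = -707*1440 = -1018080)
z(H) = 756
z(L) - j(o(16, -36)) = 756 - (64 + 32*(-1/23*16)) = 756 - (64 + 32*(-16/23)) = 756 - (64 - 512/23) = 756 - 1*960/23 = 756 - 960/23 = 16428/23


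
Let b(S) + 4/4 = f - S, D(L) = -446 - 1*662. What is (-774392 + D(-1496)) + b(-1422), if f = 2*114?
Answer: -773851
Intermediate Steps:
D(L) = -1108 (D(L) = -446 - 662 = -1108)
f = 228
b(S) = 227 - S (b(S) = -1 + (228 - S) = 227 - S)
(-774392 + D(-1496)) + b(-1422) = (-774392 - 1108) + (227 - 1*(-1422)) = -775500 + (227 + 1422) = -775500 + 1649 = -773851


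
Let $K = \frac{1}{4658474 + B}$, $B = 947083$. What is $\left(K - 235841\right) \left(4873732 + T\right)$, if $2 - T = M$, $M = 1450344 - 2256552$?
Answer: $- \frac{2502999293182236904}{1868519} \approx -1.3396 \cdot 10^{12}$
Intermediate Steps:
$M = -806208$
$K = \frac{1}{5605557}$ ($K = \frac{1}{4658474 + 947083} = \frac{1}{5605557} \approx 1.7839 \cdot 10^{-7}$)
$T = 806210$ ($T = 2 - -806208 = 2 + 806208 = 806210$)
$\left(K - 235841\right) \left(4873732 + T\right) = \left(\frac{1}{5605557} - 235841\right) \left(4873732 + 806210\right) = \left(- \frac{1322020168436}{5605557}\right) 5679942 = - \frac{2502999293182236904}{1868519}$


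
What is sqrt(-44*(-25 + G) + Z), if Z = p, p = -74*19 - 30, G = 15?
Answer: 2*I*sqrt(249) ≈ 31.559*I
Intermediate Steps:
p = -1436 (p = -1406 - 30 = -1436)
Z = -1436
sqrt(-44*(-25 + G) + Z) = sqrt(-44*(-25 + 15) - 1436) = sqrt(-44*(-10) - 1436) = sqrt(440 - 1436) = sqrt(-996) = 2*I*sqrt(249)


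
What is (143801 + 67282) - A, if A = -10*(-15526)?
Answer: 55823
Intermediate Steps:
A = 155260
(143801 + 67282) - A = (143801 + 67282) - 1*155260 = 211083 - 155260 = 55823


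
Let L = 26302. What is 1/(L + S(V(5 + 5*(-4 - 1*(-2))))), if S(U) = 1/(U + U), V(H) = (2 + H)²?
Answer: 18/473437 ≈ 3.8020e-5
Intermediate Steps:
S(U) = 1/(2*U)
1/(L + S(V(5 + 5*(-4 - 1*(-2))))) = 1/(26302 + 1/(2*((2 + (5 + 5*(-4 - 1*(-2))))²))) = 1/(26302 + 1/(2*((2 + (5 + 5*(-4 + 2)))²))) = 1/(26302 + 1/(2*((2 + (5 + 5*(-2)))²))) = 1/(26302 + 1/(2*((2 + (5 - 10))²))) = 1/(26302 + 1/(2*((2 - 5)²))) = 1/(26302 + 1/(2*((-3)²))) = 1/(26302 + (½)/9) = 1/(26302 + (½)*(⅑)) = 1/(26302 + 1/18) = 1/(473437/18) = 18/473437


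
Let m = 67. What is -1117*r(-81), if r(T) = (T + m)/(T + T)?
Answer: -7819/81 ≈ -96.531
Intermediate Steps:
r(T) = (67 + T)/(2*T) (r(T) = (T + 67)/(T + T) = (67 + T)/((2*T)) = (67 + T)*(1/(2*T)) = (67 + T)/(2*T))
-1117*r(-81) = -1117*(67 - 81)/(2*(-81)) = -1117*(-1)*(-14)/(2*81) = -1117*7/81 = -7819/81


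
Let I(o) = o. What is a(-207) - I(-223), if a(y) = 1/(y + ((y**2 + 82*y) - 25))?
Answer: 5718390/25643 ≈ 223.00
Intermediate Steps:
a(y) = 1/(-25 + y**2 + 83*y) (a(y) = 1/(y + (-25 + y**2 + 82*y)) = 1/(-25 + y**2 + 83*y))
a(-207) - I(-223) = 1/(-25 + (-207)**2 + 83*(-207)) - 1*(-223) = 1/(-25 + 42849 - 17181) + 223 = 1/25643 + 223 = 5718390/25643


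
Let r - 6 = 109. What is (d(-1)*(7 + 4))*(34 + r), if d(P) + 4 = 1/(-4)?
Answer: -27863/4 ≈ -6965.8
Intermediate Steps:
r = 115 (r = 6 + 109 = 115)
d(P) = -17/4 (d(P) = -4 + 1/(-4) = -4 - 1/4 = -17/4)
(d(-1)*(7 + 4))*(34 + r) = (-17*(7 + 4)/4)*(34 + 115) = -17/4*11*149 = -187/4*149 = -27863/4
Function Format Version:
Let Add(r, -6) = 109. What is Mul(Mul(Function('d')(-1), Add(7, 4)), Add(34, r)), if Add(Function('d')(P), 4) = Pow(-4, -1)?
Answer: Rational(-27863, 4) ≈ -6965.8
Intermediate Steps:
r = 115 (r = Add(6, 109) = 115)
Function('d')(P) = Rational(-17, 4) (Function('d')(P) = Add(-4, Pow(-4, -1)) = Add(-4, Rational(-1, 4)) = Rational(-17, 4))
Mul(Mul(Function('d')(-1), Add(7, 4)), Add(34, r)) = Mul(Mul(Rational(-17, 4), Add(7, 4)), Add(34, 115)) = Mul(Mul(Rational(-17, 4), 11), 149) = Mul(Rational(-187, 4), 149) = Rational(-27863, 4)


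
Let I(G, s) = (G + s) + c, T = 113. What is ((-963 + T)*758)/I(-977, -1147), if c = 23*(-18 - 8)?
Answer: 322150/1361 ≈ 236.70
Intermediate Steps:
c = -598 (c = 23*(-26) = -598)
I(G, s) = -598 + G + s (I(G, s) = (G + s) - 598 = -598 + G + s)
((-963 + T)*758)/I(-977, -1147) = ((-963 + 113)*758)/(-598 - 977 - 1147) = -850*758/(-2722) = -644300*(-1/2722) = 322150/1361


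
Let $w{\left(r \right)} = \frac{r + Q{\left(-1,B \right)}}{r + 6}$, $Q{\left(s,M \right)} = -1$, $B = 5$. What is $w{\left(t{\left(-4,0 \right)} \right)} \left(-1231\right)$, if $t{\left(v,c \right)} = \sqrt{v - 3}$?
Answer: $- \frac{1231}{43} - \frac{8617 i \sqrt{7}}{43} \approx -28.628 - 530.2 i$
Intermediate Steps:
$t{\left(v,c \right)} = \sqrt{-3 + v}$
$w{\left(r \right)} = \frac{-1 + r}{6 + r}$ ($w{\left(r \right)} = \frac{r - 1}{r + 6} = \frac{-1 + r}{6 + r}$)
$w{\left(t{\left(-4,0 \right)} \right)} \left(-1231\right) = \frac{-1 + \sqrt{-3 - 4}}{6 + \sqrt{-3 - 4}} \left(-1231\right) = \frac{-1 + \sqrt{-7}}{6 + \sqrt{-7}} \left(-1231\right) = \frac{-1 + i \sqrt{7}}{6 + i \sqrt{7}} \left(-1231\right) = - \frac{1231 \left(-1 + i \sqrt{7}\right)}{6 + i \sqrt{7}}$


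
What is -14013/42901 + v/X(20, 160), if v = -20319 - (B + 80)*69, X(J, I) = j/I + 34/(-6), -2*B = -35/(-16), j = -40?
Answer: 106099041015/24367768 ≈ 4354.1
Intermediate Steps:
B = -35/32 (B = -(-35)/(2*(-16)) = -(-35)*(-1)/(2*16) = -1/2*35/16 = -35/32 ≈ -1.0938)
X(J, I) = -17/3 - 40/I (X(J, I) = -40/I + 34/(-6) = -40/I + 34*(-1/6) = -40/I - 17/3 = -17/3 - 40/I)
v = -824433/32 (v = -20319 - (-35/32 + 80)*69 = -20319 - 2525*69/32 = -20319 - 1*174225/32 = -20319 - 174225/32 = -824433/32 ≈ -25764.)
-14013/42901 + v/X(20, 160) = -14013/42901 - 824433/(32*(-17/3 - 40/160)) = -14013*1/42901 - 824433/(32*(-17/3 - 40*1/160)) = -14013/42901 - 824433/(32*(-17/3 - 1/4)) = -14013/42901 - 824433/(32*(-71/12)) = -14013/42901 - 824433/32*(-12/71) = -14013/42901 + 2473299/568 = 106099041015/24367768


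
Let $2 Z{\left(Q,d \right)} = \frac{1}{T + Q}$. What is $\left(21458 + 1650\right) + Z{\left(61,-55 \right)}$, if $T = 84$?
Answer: $\frac{6701321}{290} \approx 23108.0$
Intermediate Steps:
$Z{\left(Q,d \right)} = \frac{1}{2 \left(84 + Q\right)}$
$\left(21458 + 1650\right) + Z{\left(61,-55 \right)} = \left(21458 + 1650\right) + \frac{1}{2 \left(84 + 61\right)} = 23108 + \frac{1}{2 \cdot 145} = 23108 + \frac{1}{2} \cdot \frac{1}{145} = 23108 + \frac{1}{290} = \frac{6701321}{290}$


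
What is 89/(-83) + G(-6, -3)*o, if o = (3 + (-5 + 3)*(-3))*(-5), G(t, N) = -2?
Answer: 7381/83 ≈ 88.928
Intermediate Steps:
o = -45 (o = (3 - 2*(-3))*(-5) = (3 + 6)*(-5) = 9*(-5) = -45)
89/(-83) + G(-6, -3)*o = 89/(-83) - 2*(-45) = 89*(-1/83) + 90 = -89/83 + 90 = 7381/83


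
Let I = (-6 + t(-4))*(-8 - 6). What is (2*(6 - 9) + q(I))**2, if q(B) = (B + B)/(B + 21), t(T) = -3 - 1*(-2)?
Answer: 5476/289 ≈ 18.948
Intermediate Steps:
t(T) = -1 (t(T) = -3 + 2 = -1)
I = 98 (I = (-6 - 1)*(-8 - 6) = -7*(-14) = 98)
q(B) = 2*B/(21 + B) (q(B) = (2*B)/(21 + B) = 2*B/(21 + B))
(2*(6 - 9) + q(I))**2 = (2*(6 - 9) + 2*98/(21 + 98))**2 = (2*(-3) + 2*98/119)**2 = (-6 + 2*98*(1/119))**2 = (-6 + 28/17)**2 = (-74/17)**2 = 5476/289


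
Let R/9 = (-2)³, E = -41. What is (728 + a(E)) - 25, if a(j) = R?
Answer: 631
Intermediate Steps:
R = -72 (R = 9*(-2)³ = 9*(-8) = -72)
a(j) = -72
(728 + a(E)) - 25 = (728 - 72) - 25 = 656 - 25 = 631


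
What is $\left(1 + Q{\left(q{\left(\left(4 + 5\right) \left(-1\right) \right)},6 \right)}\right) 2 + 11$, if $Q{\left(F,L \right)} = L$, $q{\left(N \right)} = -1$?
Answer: $25$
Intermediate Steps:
$\left(1 + Q{\left(q{\left(\left(4 + 5\right) \left(-1\right) \right)},6 \right)}\right) 2 + 11 = \left(1 + 6\right) 2 + 11 = 7 \cdot 2 + 11 = 14 + 11 = 25$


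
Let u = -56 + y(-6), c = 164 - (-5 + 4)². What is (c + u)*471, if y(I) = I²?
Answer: 67353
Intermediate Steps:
c = 163 (c = 164 - 1*(-1)² = 164 - 1*1 = 164 - 1 = 163)
u = -20 (u = -56 + (-6)² = -56 + 36 = -20)
(c + u)*471 = (163 - 20)*471 = 143*471 = 67353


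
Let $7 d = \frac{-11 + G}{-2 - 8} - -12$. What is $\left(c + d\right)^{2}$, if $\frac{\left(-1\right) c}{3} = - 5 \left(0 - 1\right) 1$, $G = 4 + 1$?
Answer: $\frac{4356}{25} \approx 174.24$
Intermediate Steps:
$G = 5$
$c = -15$ ($c = - 3 - 5 \left(0 - 1\right) 1 = - 3 \left(-5\right) \left(-1\right) 1 = - 3 \cdot 5 \cdot 1 = \left(-3\right) 5 = -15$)
$d = \frac{9}{5}$ ($d = \frac{\frac{-11 + 5}{-2 - 8} - -12}{7} = \frac{- \frac{6}{-10} + 12}{7} = \frac{\left(-6\right) \left(- \frac{1}{10}\right) + 12}{7} = \frac{\frac{3}{5} + 12}{7} = \frac{1}{7} \cdot \frac{63}{5} = \frac{9}{5} \approx 1.8$)
$\left(c + d\right)^{2} = \left(-15 + \frac{9}{5}\right)^{2} = \left(- \frac{66}{5}\right)^{2} = \frac{4356}{25}$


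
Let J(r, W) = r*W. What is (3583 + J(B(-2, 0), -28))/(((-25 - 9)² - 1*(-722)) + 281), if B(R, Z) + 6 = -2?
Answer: 3807/2159 ≈ 1.7633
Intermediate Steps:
B(R, Z) = -8 (B(R, Z) = -6 - 2 = -8)
J(r, W) = W*r
(3583 + J(B(-2, 0), -28))/(((-25 - 9)² - 1*(-722)) + 281) = (3583 - 28*(-8))/(((-25 - 9)² - 1*(-722)) + 281) = (3583 + 224)/(((-34)² + 722) + 281) = 3807/((1156 + 722) + 281) = 3807/(1878 + 281) = 3807/2159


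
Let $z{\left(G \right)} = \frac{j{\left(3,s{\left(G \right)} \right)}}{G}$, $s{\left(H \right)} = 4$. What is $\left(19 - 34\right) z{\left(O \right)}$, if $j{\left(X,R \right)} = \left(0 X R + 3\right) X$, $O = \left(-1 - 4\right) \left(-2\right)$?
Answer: $- \frac{27}{2} \approx -13.5$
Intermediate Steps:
$O = 10$ ($O = \left(-5\right) \left(-2\right) = 10$)
$j{\left(X,R \right)} = 3 X$ ($j{\left(X,R \right)} = \left(0 R + 3\right) X = \left(0 + 3\right) X = 3 X$)
$z{\left(G \right)} = \frac{9}{G}$ ($z{\left(G \right)} = \frac{3 \cdot 3}{G} = \frac{9}{G}$)
$\left(19 - 34\right) z{\left(O \right)} = \left(19 - 34\right) \frac{9}{10} = - 15 \cdot 9 \cdot \frac{1}{10} = \left(-15\right) \frac{9}{10} = - \frac{27}{2}$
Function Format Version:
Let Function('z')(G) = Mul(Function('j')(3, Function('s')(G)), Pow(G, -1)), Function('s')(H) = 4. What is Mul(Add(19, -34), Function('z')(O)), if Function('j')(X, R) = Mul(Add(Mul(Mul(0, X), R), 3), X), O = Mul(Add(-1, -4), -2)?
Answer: Rational(-27, 2) ≈ -13.500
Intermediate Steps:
O = 10 (O = Mul(-5, -2) = 10)
Function('j')(X, R) = Mul(3, X) (Function('j')(X, R) = Mul(Add(Mul(0, R), 3), X) = Mul(Add(0, 3), X) = Mul(3, X))
Function('z')(G) = Mul(9, Pow(G, -1)) (Function('z')(G) = Mul(Mul(3, 3), Pow(G, -1)) = Mul(9, Pow(G, -1)))
Mul(Add(19, -34), Function('z')(O)) = Mul(Add(19, -34), Mul(9, Pow(10, -1))) = Mul(-15, Mul(9, Rational(1, 10))) = Mul(-15, Rational(9, 10)) = Rational(-27, 2)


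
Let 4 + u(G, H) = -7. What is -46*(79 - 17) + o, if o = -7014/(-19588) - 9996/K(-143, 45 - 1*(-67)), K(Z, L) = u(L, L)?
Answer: -209317967/107734 ≈ -1942.9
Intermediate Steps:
u(G, H) = -11 (u(G, H) = -4 - 7 = -11)
K(Z, L) = -11
o = 97939401/107734 (o = -7014/(-19588) - 9996/(-11) = -7014*(-1/19588) - 9996*(-1/11) = 3507/9794 + 9996/11 = 97939401/107734 ≈ 909.08)
-46*(79 - 17) + o = -46*(79 - 17) + 97939401/107734 = -46*62 + 97939401/107734 = -2852 + 97939401/107734 = -209317967/107734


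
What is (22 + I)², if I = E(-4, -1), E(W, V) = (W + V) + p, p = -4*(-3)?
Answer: 841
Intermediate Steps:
p = 12
E(W, V) = 12 + V + W (E(W, V) = (W + V) + 12 = (V + W) + 12 = 12 + V + W)
I = 7 (I = 12 - 1 - 4 = 7)
(22 + I)² = (22 + 7)² = 29² = 841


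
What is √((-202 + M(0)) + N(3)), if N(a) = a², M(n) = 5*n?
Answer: I*√193 ≈ 13.892*I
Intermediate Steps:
√((-202 + M(0)) + N(3)) = √((-202 + 5*0) + 3²) = √((-202 + 0) + 9) = √(-202 + 9) = √(-193) = I*√193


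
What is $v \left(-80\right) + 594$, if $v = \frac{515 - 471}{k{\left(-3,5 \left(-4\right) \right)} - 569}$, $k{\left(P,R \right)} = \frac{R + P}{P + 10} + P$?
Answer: $\frac{2416678}{4027} \approx 600.12$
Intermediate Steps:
$k{\left(P,R \right)} = P + \frac{P + R}{10 + P}$ ($k{\left(P,R \right)} = \frac{P + R}{10 + P} + P = P + \frac{P + R}{10 + P}$)
$v = - \frac{308}{4027}$ ($v = \frac{515 - 471}{\frac{5 \left(-4\right) + \left(-3\right)^{2} + 11 \left(-3\right)}{10 - 3} - 569} = \frac{44}{\frac{-20 + 9 - 33}{7} - 569} = \frac{44}{\frac{1}{7} \left(-44\right) - 569} = \frac{44}{- \frac{44}{7} - 569} = \frac{44}{- \frac{4027}{7}} = 44 \left(- \frac{7}{4027}\right) = - \frac{308}{4027} \approx -0.076484$)
$v \left(-80\right) + 594 = \left(- \frac{308}{4027}\right) \left(-80\right) + 594 = \frac{24640}{4027} + 594 = \frac{2416678}{4027}$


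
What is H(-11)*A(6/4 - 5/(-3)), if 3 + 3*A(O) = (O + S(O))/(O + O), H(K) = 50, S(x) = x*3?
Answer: -50/3 ≈ -16.667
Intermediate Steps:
S(x) = 3*x
A(O) = -⅓ (A(O) = -1 + ((O + 3*O)/(O + O))/3 = -1 + ((4*O)/((2*O)))/3 = -1 + ((4*O)*(1/(2*O)))/3 = -1 + (⅓)*2 = -1 + ⅔ = -⅓)
H(-11)*A(6/4 - 5/(-3)) = 50*(-⅓) = -50/3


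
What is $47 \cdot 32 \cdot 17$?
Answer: $25568$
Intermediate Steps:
$47 \cdot 32 \cdot 17 = 1504 \cdot 17 = 25568$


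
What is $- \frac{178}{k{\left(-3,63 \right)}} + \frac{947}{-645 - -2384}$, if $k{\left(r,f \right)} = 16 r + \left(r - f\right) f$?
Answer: $\frac{2146312}{3657117} \approx 0.58689$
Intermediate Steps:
$k{\left(r,f \right)} = 16 r + f \left(r - f\right)$
$- \frac{178}{k{\left(-3,63 \right)}} + \frac{947}{-645 - -2384} = - \frac{178}{- 63^{2} + 16 \left(-3\right) + 63 \left(-3\right)} + \frac{947}{-645 - -2384} = - \frac{178}{\left(-1\right) 3969 - 48 - 189} + \frac{947}{-645 + 2384} = - \frac{178}{-3969 - 48 - 189} + \frac{947}{1739} = - \frac{178}{-4206} + 947 \cdot \frac{1}{1739} = \left(-178\right) \left(- \frac{1}{4206}\right) + \frac{947}{1739} = \frac{89}{2103} + \frac{947}{1739} = \frac{2146312}{3657117}$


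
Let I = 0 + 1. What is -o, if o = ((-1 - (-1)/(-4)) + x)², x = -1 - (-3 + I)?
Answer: -1/16 ≈ -0.062500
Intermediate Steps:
I = 1
x = 1 (x = -1 - (-3 + 1) = -1 - 1*(-2) = -1 + 2 = 1)
o = 1/16 (o = ((-1 - (-1)/(-4)) + 1)² = ((-1 - (-1)*(-1)/4) + 1)² = ((-1 - 1*¼) + 1)² = ((-1 - ¼) + 1)² = (-5/4 + 1)² = (-¼)² = 1/16 ≈ 0.062500)
-o = -1*1/16 = -1/16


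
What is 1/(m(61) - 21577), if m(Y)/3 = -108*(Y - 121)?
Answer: -1/2137 ≈ -0.00046795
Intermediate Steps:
m(Y) = 39204 - 324*Y (m(Y) = 3*(-108*(Y - 121)) = 3*(-108*(-121 + Y)) = 3*(13068 - 108*Y) = 39204 - 324*Y)
1/(m(61) - 21577) = 1/((39204 - 324*61) - 21577) = 1/((39204 - 19764) - 21577) = 1/(19440 - 21577) = 1/(-2137) = -1/2137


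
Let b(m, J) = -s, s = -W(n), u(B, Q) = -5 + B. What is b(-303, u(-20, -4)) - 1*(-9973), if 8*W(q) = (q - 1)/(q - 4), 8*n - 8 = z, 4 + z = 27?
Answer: 79761/8 ≈ 9970.1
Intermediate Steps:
z = 23 (z = -4 + 27 = 23)
n = 31/8 (n = 1 + (⅛)*23 = 1 + 23/8 = 31/8 ≈ 3.8750)
W(q) = (-1 + q)/(8*(-4 + q)) (W(q) = ((q - 1)/(q - 4))/8 = ((-1 + q)/(-4 + q))/8 = (-1 + q)/(8*(-4 + q)))
s = 23/8 (s = -(-1 + 31/8)/(8*(-4 + 31/8)) = -23/(8*(-⅛)*8) = -(-8)*23/(8*8) = -1*(-23/8) = 23/8 ≈ 2.8750)
b(m, J) = -23/8 (b(m, J) = -1*23/8 = -23/8)
b(-303, u(-20, -4)) - 1*(-9973) = -23/8 - 1*(-9973) = -23/8 + 9973 = 79761/8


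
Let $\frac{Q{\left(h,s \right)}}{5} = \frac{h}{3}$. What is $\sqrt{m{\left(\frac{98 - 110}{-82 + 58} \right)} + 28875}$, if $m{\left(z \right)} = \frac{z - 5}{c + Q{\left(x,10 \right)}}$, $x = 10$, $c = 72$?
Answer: $\frac{\sqrt{2043075909}}{266} \approx 169.93$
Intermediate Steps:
$Q{\left(h,s \right)} = \frac{5 h}{3}$ ($Q{\left(h,s \right)} = 5 \frac{h}{3} = \frac{5 h}{3}$)
$m{\left(z \right)} = - \frac{15}{266} + \frac{3 z}{266}$ ($m{\left(z \right)} = \frac{z - 5}{72 + \frac{5}{3} \cdot 10} = \frac{-5 + z}{72 + \frac{50}{3}} = \frac{-5 + z}{\frac{266}{3}} = \left(-5 + z\right) \frac{3}{266} = - \frac{15}{266} + \frac{3 z}{266}$)
$\sqrt{m{\left(\frac{98 - 110}{-82 + 58} \right)} + 28875} = \sqrt{\left(- \frac{15}{266} + \frac{3 \frac{98 - 110}{-82 + 58}}{266}\right) + 28875} = \sqrt{\left(- \frac{15}{266} + \frac{3 \left(- \frac{12}{-24}\right)}{266}\right) + 28875} = \sqrt{\left(- \frac{15}{266} + \frac{3 \left(\left(-12\right) \left(- \frac{1}{24}\right)\right)}{266}\right) + 28875} = \sqrt{\left(- \frac{15}{266} + \frac{3}{266} \cdot \frac{1}{2}\right) + 28875} = \sqrt{\left(- \frac{15}{266} + \frac{3}{532}\right) + 28875} = \sqrt{- \frac{27}{532} + 28875} = \sqrt{\frac{15361473}{532}} = \frac{\sqrt{2043075909}}{266}$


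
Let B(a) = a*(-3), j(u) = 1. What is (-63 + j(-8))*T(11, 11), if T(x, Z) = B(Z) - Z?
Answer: 2728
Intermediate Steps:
B(a) = -3*a
T(x, Z) = -4*Z (T(x, Z) = -3*Z - Z = -4*Z)
(-63 + j(-8))*T(11, 11) = (-63 + 1)*(-4*11) = -62*(-44) = 2728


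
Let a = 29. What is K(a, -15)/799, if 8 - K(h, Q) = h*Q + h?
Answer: 414/799 ≈ 0.51815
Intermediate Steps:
K(h, Q) = 8 - h - Q*h (K(h, Q) = 8 - (h*Q + h) = 8 - (Q*h + h) = 8 - (h + Q*h) = 8 + (-h - Q*h) = 8 - h - Q*h)
K(a, -15)/799 = (8 - 1*29 - 1*(-15)*29)/799 = (8 - 29 + 435)*(1/799) = 414*(1/799) = 414/799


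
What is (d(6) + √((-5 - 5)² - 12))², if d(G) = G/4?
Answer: 361/4 + 6*√22 ≈ 118.39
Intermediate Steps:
d(G) = G/4 (d(G) = G*(¼) = G/4)
(d(6) + √((-5 - 5)² - 12))² = ((¼)*6 + √((-5 - 5)² - 12))² = (3/2 + √((-10)² - 12))² = (3/2 + √(100 - 12))² = (3/2 + √88)² = (3/2 + 2*√22)²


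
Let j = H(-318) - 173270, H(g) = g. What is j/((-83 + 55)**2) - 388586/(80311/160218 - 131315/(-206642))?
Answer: -630803848580373535/1844097964268 ≈ -3.4207e+5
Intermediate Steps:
j = -173588 (j = -318 - 173270 = -173588)
j/((-83 + 55)**2) - 388586/(80311/160218 - 131315/(-206642)) = -173588/(-83 + 55)**2 - 388586/(80311/160218 - 131315/(-206642)) = -173588/((-28)**2) - 388586/(80311*(1/160218) - 131315*(-1/206642)) = -173588/784 - 388586/(80311/160218 + 131315/206642) = -173588*1/784 - 388586/9408663083/8276941989 = -43397/196 - 388586*8276941989/9408663083 = -43397/196 - 3216303779737554/9408663083 = -630803848580373535/1844097964268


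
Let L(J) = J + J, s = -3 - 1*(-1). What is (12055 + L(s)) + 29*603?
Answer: 29538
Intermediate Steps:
s = -2 (s = -3 + 1 = -2)
L(J) = 2*J
(12055 + L(s)) + 29*603 = (12055 + 2*(-2)) + 29*603 = (12055 - 4) + 17487 = 12051 + 17487 = 29538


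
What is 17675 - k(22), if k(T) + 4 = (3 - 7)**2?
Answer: 17663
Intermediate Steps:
k(T) = 12 (k(T) = -4 + (3 - 7)**2 = -4 + (-4)**2 = -4 + 16 = 12)
17675 - k(22) = 17675 - 1*12 = 17675 - 12 = 17663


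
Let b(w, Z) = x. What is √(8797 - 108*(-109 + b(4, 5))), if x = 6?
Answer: √19921 ≈ 141.14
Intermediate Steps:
b(w, Z) = 6
√(8797 - 108*(-109 + b(4, 5))) = √(8797 - 108*(-109 + 6)) = √(8797 - 108*(-103)) = √(8797 + 11124) = √19921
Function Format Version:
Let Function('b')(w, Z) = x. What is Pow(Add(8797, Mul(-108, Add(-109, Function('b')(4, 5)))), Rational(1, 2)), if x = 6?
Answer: Pow(19921, Rational(1, 2)) ≈ 141.14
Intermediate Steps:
Function('b')(w, Z) = 6
Pow(Add(8797, Mul(-108, Add(-109, Function('b')(4, 5)))), Rational(1, 2)) = Pow(Add(8797, Mul(-108, Add(-109, 6))), Rational(1, 2)) = Pow(Add(8797, Mul(-108, -103)), Rational(1, 2)) = Pow(Add(8797, 11124), Rational(1, 2)) = Pow(19921, Rational(1, 2))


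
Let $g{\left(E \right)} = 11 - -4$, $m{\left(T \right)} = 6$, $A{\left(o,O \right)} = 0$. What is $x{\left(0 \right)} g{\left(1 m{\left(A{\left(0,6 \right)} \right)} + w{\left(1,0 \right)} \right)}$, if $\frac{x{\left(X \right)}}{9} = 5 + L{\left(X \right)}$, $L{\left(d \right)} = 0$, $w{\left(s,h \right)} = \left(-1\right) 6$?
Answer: $675$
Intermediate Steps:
$w{\left(s,h \right)} = -6$
$x{\left(X \right)} = 45$ ($x{\left(X \right)} = 9 \left(5 + 0\right) = 9 \cdot 5 = 45$)
$g{\left(E \right)} = 15$ ($g{\left(E \right)} = 11 + 4 = 15$)
$x{\left(0 \right)} g{\left(1 m{\left(A{\left(0,6 \right)} \right)} + w{\left(1,0 \right)} \right)} = 45 \cdot 15 = 675$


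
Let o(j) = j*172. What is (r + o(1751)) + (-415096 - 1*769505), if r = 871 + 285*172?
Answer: -833538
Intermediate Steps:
o(j) = 172*j
r = 49891 (r = 871 + 49020 = 49891)
(r + o(1751)) + (-415096 - 1*769505) = (49891 + 172*1751) + (-415096 - 1*769505) = (49891 + 301172) + (-415096 - 769505) = 351063 - 1184601 = -833538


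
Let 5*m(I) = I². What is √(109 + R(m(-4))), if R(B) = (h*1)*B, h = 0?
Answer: √109 ≈ 10.440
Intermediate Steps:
m(I) = I²/5
R(B) = 0 (R(B) = (0*1)*B = 0*B = 0)
√(109 + R(m(-4))) = √(109 + 0) = √109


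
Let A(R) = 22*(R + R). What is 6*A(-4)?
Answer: -1056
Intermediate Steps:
A(R) = 44*R (A(R) = 22*(2*R) = 44*R)
6*A(-4) = 6*(44*(-4)) = 6*(-176) = -1056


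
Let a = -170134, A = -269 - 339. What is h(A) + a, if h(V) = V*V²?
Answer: -224925846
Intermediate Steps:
A = -608
h(V) = V³
h(A) + a = (-608)³ - 170134 = -224755712 - 170134 = -224925846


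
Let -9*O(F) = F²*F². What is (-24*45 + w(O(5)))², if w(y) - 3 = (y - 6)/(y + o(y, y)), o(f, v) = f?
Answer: 1810561316041/1562500 ≈ 1.1588e+6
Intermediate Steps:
O(F) = -F⁴/9 (O(F) = -F²*F²/9 = -F⁴/9)
w(y) = 3 + (-6 + y)/(2*y) (w(y) = 3 + (y - 6)/(y + y) = 3 + (-6 + y)/((2*y)) = 3 + (-6 + y)*(1/(2*y)) = 3 + (-6 + y)/(2*y))
(-24*45 + w(O(5)))² = (-24*45 + (7/2 - 3/((-⅑*5⁴))))² = (-1080 + (7/2 - 3/((-⅑*625))))² = (-1080 + (7/2 - 3/(-625/9)))² = (-1080 + (7/2 - 3*(-9/625)))² = (-1080 + (7/2 + 27/625))² = (-1080 + 4429/1250)² = (-1345571/1250)² = 1810561316041/1562500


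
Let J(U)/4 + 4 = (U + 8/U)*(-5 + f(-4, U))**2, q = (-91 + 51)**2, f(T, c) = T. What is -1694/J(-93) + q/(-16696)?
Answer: -5535263/139449166 ≈ -0.039694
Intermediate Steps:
q = 1600 (q = (-40)**2 = 1600)
J(U) = -16 + 324*U + 2592/U (J(U) = -16 + 4*((U + 8/U)*(-5 - 4)**2) = -16 + 4*((U + 8/U)*(-9)**2) = -16 + 4*((U + 8/U)*81) = -16 + 4*(81*U + 648/U) = -16 + (324*U + 2592/U) = -16 + 324*U + 2592/U)
-1694/J(-93) + q/(-16696) = -1694/(-16 + 324*(-93) + 2592/(-93)) + 1600/(-16696) = -1694/(-16 - 30132 + 2592*(-1/93)) + 1600*(-1/16696) = -1694/(-16 - 30132 - 864/31) - 200/2087 = -1694/(-935452/31) - 200/2087 = -1694*(-31/935452) - 200/2087 = 3751/66818 - 200/2087 = -5535263/139449166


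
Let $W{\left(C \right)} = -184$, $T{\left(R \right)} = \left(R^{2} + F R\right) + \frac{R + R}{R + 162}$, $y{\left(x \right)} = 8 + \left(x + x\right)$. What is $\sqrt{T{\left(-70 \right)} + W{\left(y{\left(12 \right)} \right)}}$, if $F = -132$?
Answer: $\frac{\sqrt{7381919}}{23} \approx 118.13$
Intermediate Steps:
$y{\left(x \right)} = 8 + 2 x$
$T{\left(R \right)} = R^{2} - 132 R + \frac{2 R}{162 + R}$ ($T{\left(R \right)} = \left(R^{2} - 132 R\right) + \frac{R + R}{R + 162} = \left(R^{2} - 132 R\right) + \frac{2 R}{162 + R} = R^{2} - 132 R + \frac{2 R}{162 + R}$)
$\sqrt{T{\left(-70 \right)} + W{\left(y{\left(12 \right)} \right)}} = \sqrt{- \frac{70 \left(-21382 + \left(-70\right)^{2} + 30 \left(-70\right)\right)}{162 - 70} - 184} = \sqrt{- \frac{70 \left(-21382 + 4900 - 2100\right)}{92} - 184} = \sqrt{\left(-70\right) \frac{1}{92} \left(-18582\right) - 184} = \sqrt{\frac{325185}{23} - 184} = \sqrt{\frac{320953}{23}} = \frac{\sqrt{7381919}}{23}$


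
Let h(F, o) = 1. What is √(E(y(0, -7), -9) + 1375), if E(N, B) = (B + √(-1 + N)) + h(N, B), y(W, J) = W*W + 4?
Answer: √(1367 + √3) ≈ 36.996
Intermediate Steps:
y(W, J) = 4 + W² (y(W, J) = W² + 4 = 4 + W²)
E(N, B) = 1 + B + √(-1 + N) (E(N, B) = (B + √(-1 + N)) + 1 = 1 + B + √(-1 + N))
√(E(y(0, -7), -9) + 1375) = √((1 - 9 + √(-1 + (4 + 0²))) + 1375) = √((1 - 9 + √(-1 + (4 + 0))) + 1375) = √((1 - 9 + √(-1 + 4)) + 1375) = √((1 - 9 + √3) + 1375) = √((-8 + √3) + 1375) = √(1367 + √3)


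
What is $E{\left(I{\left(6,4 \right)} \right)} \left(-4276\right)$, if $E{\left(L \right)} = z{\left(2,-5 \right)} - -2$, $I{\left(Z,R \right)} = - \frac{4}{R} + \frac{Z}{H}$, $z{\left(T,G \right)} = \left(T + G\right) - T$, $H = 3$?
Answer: $12828$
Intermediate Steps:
$z{\left(T,G \right)} = G$ ($z{\left(T,G \right)} = \left(G + T\right) - T = G$)
$I{\left(Z,R \right)} = - \frac{4}{R} + \frac{Z}{3}$
$E{\left(L \right)} = -3$ ($E{\left(L \right)} = -5 - -2 = -5 + 2 = -3$)
$E{\left(I{\left(6,4 \right)} \right)} \left(-4276\right) = \left(-3\right) \left(-4276\right) = 12828$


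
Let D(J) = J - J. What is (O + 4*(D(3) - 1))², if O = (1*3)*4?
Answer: 64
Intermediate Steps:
O = 12 (O = 3*4 = 12)
D(J) = 0
(O + 4*(D(3) - 1))² = (12 + 4*(0 - 1))² = (12 + 4*(-1))² = (12 - 4)² = 8² = 64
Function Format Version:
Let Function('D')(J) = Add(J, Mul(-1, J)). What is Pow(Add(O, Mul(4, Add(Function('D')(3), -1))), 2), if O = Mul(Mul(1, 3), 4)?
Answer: 64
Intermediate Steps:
O = 12 (O = Mul(3, 4) = 12)
Function('D')(J) = 0
Pow(Add(O, Mul(4, Add(Function('D')(3), -1))), 2) = Pow(Add(12, Mul(4, Add(0, -1))), 2) = Pow(Add(12, Mul(4, -1)), 2) = Pow(Add(12, -4), 2) = Pow(8, 2) = 64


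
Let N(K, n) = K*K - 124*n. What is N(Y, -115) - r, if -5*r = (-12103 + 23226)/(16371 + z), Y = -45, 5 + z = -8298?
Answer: 656948023/40340 ≈ 16285.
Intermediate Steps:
z = -8303 (z = -5 - 8298 = -8303)
r = -11123/40340 (r = -(-12103 + 23226)/(5*(16371 - 8303)) = -11123/(5*8068) = -⅕*11123/8068 = -11123/40340 ≈ -0.27573)
N(K, n) = K² - 124*n
N(Y, -115) - r = ((-45)² - 124*(-115)) - 1*(-11123/40340) = (2025 + 14260) + 11123/40340 = 16285 + 11123/40340 = 656948023/40340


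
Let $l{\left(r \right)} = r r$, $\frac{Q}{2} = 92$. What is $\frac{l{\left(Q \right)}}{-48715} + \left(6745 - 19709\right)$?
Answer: $- \frac{631575116}{48715} \approx -12965.0$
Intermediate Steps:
$Q = 184$ ($Q = 2 \cdot 92 = 184$)
$l{\left(r \right)} = r^{2}$
$\frac{l{\left(Q \right)}}{-48715} + \left(6745 - 19709\right) = \frac{184^{2}}{-48715} + \left(6745 - 19709\right) = 33856 \left(- \frac{1}{48715}\right) - 12964 = - \frac{33856}{48715} - 12964 = - \frac{631575116}{48715}$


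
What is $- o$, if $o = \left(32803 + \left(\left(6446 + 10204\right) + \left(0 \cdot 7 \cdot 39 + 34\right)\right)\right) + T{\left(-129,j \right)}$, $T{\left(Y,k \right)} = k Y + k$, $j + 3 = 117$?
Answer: $-34895$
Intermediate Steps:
$j = 114$ ($j = -3 + 117 = 114$)
$T{\left(Y,k \right)} = k + Y k$ ($T{\left(Y,k \right)} = Y k + k = k + Y k$)
$o = 34895$ ($o = \left(32803 + \left(\left(6446 + 10204\right) + \left(0 \cdot 7 \cdot 39 + 34\right)\right)\right) + 114 \left(1 - 129\right) = \left(32803 + \left(16650 + \left(0 \cdot 39 + 34\right)\right)\right) + 114 \left(-128\right) = \left(32803 + \left(16650 + \left(0 + 34\right)\right)\right) - 14592 = \left(32803 + \left(16650 + 34\right)\right) - 14592 = \left(32803 + 16684\right) - 14592 = 49487 - 14592 = 34895$)
$- o = \left(-1\right) 34895 = -34895$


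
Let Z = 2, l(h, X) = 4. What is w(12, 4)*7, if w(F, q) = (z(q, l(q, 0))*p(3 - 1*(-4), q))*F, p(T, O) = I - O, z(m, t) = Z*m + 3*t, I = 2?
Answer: -3360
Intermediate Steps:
z(m, t) = 2*m + 3*t
p(T, O) = 2 - O
w(F, q) = F*(2 - q)*(12 + 2*q) (w(F, q) = ((2*q + 3*4)*(2 - q))*F = ((2*q + 12)*(2 - q))*F = ((12 + 2*q)*(2 - q))*F = ((2 - q)*(12 + 2*q))*F = F*(2 - q)*(12 + 2*q))
w(12, 4)*7 = -2*12*(-2 + 4)*(6 + 4)*7 = -2*12*2*10*7 = -480*7 = -3360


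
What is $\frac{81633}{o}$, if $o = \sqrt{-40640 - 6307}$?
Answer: $- \frac{27211 i \sqrt{46947}}{15649} \approx - 376.76 i$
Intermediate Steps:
$o = i \sqrt{46947}$ ($o = \sqrt{-46947} = i \sqrt{46947} \approx 216.67 i$)
$\frac{81633}{o} = \frac{81633}{i \sqrt{46947}} = 81633 \left(- \frac{i \sqrt{46947}}{46947}\right) = - \frac{27211 i \sqrt{46947}}{15649}$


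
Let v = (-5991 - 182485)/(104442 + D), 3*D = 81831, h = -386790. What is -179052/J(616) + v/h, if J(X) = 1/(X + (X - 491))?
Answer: -3379800384614765422/25473796005 ≈ -1.3268e+8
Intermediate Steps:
D = 27277 (D = (⅓)*81831 = 27277)
J(X) = 1/(-491 + 2*X) (J(X) = 1/(X + (-491 + X)) = 1/(-491 + 2*X))
v = -188476/131719 (v = (-5991 - 182485)/(104442 + 27277) = -188476/131719 ≈ -1.4309)
-179052/J(616) + v/h = -179052/(1/(-491 + 2*616)) - 188476/131719/(-386790) = -179052/(1/(-491 + 1232)) - 188476/131719*(-1/386790) = -179052/(1/741) + 94238/25473796005 = -179052/1/741 + 94238/25473796005 = -179052*741 + 94238/25473796005 = -132677532 + 94238/25473796005 = -3379800384614765422/25473796005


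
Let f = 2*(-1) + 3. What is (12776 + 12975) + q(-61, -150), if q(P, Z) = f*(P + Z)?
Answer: 25540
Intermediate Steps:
f = 1 (f = -2 + 3 = 1)
q(P, Z) = P + Z (q(P, Z) = 1*(P + Z) = P + Z)
(12776 + 12975) + q(-61, -150) = (12776 + 12975) + (-61 - 150) = 25751 - 211 = 25540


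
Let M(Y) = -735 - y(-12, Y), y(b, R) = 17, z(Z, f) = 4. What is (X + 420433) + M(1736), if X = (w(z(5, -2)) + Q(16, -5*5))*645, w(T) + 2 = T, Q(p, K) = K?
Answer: 404846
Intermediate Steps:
w(T) = -2 + T
M(Y) = -752 (M(Y) = -735 - 1*17 = -735 - 17 = -752)
X = -14835 (X = ((-2 + 4) - 5*5)*645 = (2 - 25)*645 = -23*645 = -14835)
(X + 420433) + M(1736) = (-14835 + 420433) - 752 = 405598 - 752 = 404846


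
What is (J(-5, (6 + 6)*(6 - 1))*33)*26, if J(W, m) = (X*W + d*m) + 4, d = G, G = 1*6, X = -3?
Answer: 325182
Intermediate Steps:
G = 6
d = 6
J(W, m) = 4 - 3*W + 6*m (J(W, m) = (-3*W + 6*m) + 4 = 4 - 3*W + 6*m)
(J(-5, (6 + 6)*(6 - 1))*33)*26 = ((4 - 3*(-5) + 6*((6 + 6)*(6 - 1)))*33)*26 = ((4 + 15 + 6*(12*5))*33)*26 = ((4 + 15 + 6*60)*33)*26 = ((4 + 15 + 360)*33)*26 = (379*33)*26 = 12507*26 = 325182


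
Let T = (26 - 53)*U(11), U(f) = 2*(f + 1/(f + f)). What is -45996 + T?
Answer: -512517/11 ≈ -46592.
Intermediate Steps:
U(f) = 1/f + 2*f (U(f) = 2*(f + 1/(2*f)) = 1/f + 2*f)
T = -6561/11 (T = (26 - 53)*(1/11 + 2*11) = -27*(1/11 + 22) = -27*243/11 = -6561/11 ≈ -596.45)
-45996 + T = -45996 - 6561/11 = -512517/11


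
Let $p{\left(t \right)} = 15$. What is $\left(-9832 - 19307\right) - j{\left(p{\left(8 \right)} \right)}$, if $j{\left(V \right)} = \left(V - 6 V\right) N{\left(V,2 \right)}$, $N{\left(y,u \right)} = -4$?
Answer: $-29439$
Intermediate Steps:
$j{\left(V \right)} = 20 V$ ($j{\left(V \right)} = \left(V - 6 V\right) \left(-4\right) = - 5 V \left(-4\right) = 20 V$)
$\left(-9832 - 19307\right) - j{\left(p{\left(8 \right)} \right)} = \left(-9832 - 19307\right) - 20 \cdot 15 = \left(-9832 - 19307\right) - 300 = -29139 - 300 = -29439$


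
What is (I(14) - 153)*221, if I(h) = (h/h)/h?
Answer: -473161/14 ≈ -33797.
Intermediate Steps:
I(h) = 1/h
(I(14) - 153)*221 = (1/14 - 153)*221 = -2141/14*221 = -473161/14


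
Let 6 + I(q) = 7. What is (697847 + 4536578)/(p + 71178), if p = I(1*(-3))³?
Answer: 5234425/71179 ≈ 73.539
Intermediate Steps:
I(q) = 1 (I(q) = -6 + 7 = 1)
p = 1 (p = 1³ = 1)
(697847 + 4536578)/(p + 71178) = (697847 + 4536578)/(1 + 71178) = 5234425/71179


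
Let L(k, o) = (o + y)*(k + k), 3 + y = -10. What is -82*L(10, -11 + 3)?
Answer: 34440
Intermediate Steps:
y = -13 (y = -3 - 10 = -13)
L(k, o) = 2*k*(-13 + o) (L(k, o) = (o - 13)*(k + k) = (-13 + o)*(2*k) = 2*k*(-13 + o))
-82*L(10, -11 + 3) = -164*10*(-13 + (-11 + 3)) = -164*10*(-13 - 8) = -164*10*(-21) = -82*(-420) = 34440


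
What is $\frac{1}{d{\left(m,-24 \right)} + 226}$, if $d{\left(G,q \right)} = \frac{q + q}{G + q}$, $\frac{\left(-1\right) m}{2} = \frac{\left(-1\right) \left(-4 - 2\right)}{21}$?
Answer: $\frac{43}{9802} \approx 0.0043869$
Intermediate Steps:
$m = - \frac{4}{7}$ ($m = - 2 \frac{\left(-1\right) \left(-4 - 2\right)}{21} = - 2 \left(-1\right) \left(-6\right) \frac{1}{21} = - 2 \cdot 6 \cdot \frac{1}{21} = \left(-2\right) \frac{2}{7} = - \frac{4}{7} \approx -0.57143$)
$d{\left(G,q \right)} = \frac{2 q}{G + q}$
$\frac{1}{d{\left(m,-24 \right)} + 226} = \frac{1}{2 \left(-24\right) \frac{1}{- \frac{4}{7} - 24} + 226} = \frac{1}{2 \left(-24\right) \frac{1}{- \frac{172}{7}} + 226} = \frac{1}{2 \left(-24\right) \left(- \frac{7}{172}\right) + 226} = \frac{1}{\frac{84}{43} + 226} = \frac{1}{\frac{9802}{43}} = \frac{43}{9802}$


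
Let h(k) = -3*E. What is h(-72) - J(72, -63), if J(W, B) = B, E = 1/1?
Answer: 60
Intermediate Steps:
E = 1
h(k) = -3 (h(k) = -3*1 = -3)
h(-72) - J(72, -63) = -3 - 1*(-63) = -3 + 63 = 60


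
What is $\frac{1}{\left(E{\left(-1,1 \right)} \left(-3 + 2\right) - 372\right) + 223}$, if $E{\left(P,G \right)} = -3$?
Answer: $- \frac{1}{146} \approx -0.0068493$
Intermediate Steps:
$\frac{1}{\left(E{\left(-1,1 \right)} \left(-3 + 2\right) - 372\right) + 223} = \frac{1}{\left(- 3 \left(-3 + 2\right) - 372\right) + 223} = \frac{1}{\left(\left(-3\right) \left(-1\right) - 372\right) + 223} = \frac{1}{\left(3 - 372\right) + 223} = \frac{1}{-369 + 223} = \frac{1}{-146} = - \frac{1}{146}$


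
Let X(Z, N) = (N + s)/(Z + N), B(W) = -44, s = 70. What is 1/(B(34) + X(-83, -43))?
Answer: -14/619 ≈ -0.022617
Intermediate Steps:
X(Z, N) = (70 + N)/(N + Z) (X(Z, N) = (N + 70)/(Z + N) = (70 + N)/(N + Z))
1/(B(34) + X(-83, -43)) = 1/(-44 + (70 - 43)/(-43 - 83)) = 1/(-44 + 27/(-126)) = 1/(-44 - 1/126*27) = 1/(-44 - 3/14) = 1/(-619/14) = -14/619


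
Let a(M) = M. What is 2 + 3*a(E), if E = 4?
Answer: 14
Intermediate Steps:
2 + 3*a(E) = 2 + 3*4 = 2 + 12 = 14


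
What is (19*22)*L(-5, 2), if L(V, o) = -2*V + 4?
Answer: 5852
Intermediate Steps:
L(V, o) = 4 - 2*V
(19*22)*L(-5, 2) = (19*22)*(4 - 2*(-5)) = 418*(4 + 10) = 418*14 = 5852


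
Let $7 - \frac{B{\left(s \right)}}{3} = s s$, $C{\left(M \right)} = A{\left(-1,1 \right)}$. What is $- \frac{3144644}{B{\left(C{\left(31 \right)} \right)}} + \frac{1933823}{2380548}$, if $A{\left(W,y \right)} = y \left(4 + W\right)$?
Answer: $\frac{415888199325}{793516} \approx 5.2411 \cdot 10^{5}$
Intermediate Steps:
$C{\left(M \right)} = 3$ ($C{\left(M \right)} = 1 \left(4 - 1\right) = 1 \cdot 3 = 3$)
$B{\left(s \right)} = 21 - 3 s^{2}$ ($B{\left(s \right)} = 21 - 3 s s = 21 - 3 s^{2}$)
$- \frac{3144644}{B{\left(C{\left(31 \right)} \right)}} + \frac{1933823}{2380548} = - \frac{3144644}{21 - 3 \cdot 3^{2}} + \frac{1933823}{2380548} = - \frac{3144644}{21 - 27} + 1933823 \cdot \frac{1}{2380548} = - \frac{3144644}{21 - 27} + \frac{1933823}{2380548} = - \frac{3144644}{-6} + \frac{1933823}{2380548} = \left(-3144644\right) \left(- \frac{1}{6}\right) + \frac{1933823}{2380548} = \frac{1572322}{3} + \frac{1933823}{2380548} = \frac{415888199325}{793516}$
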